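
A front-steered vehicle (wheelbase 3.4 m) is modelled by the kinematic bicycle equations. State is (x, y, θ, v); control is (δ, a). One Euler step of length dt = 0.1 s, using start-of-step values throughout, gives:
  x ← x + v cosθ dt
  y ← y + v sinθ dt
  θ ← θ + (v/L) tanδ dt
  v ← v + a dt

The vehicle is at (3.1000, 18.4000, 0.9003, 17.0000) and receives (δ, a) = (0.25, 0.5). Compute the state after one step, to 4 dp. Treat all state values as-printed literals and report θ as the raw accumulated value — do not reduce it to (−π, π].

(4.1563, 19.7320, 1.0280, 17.0500)

x' = 3.1000 + 17.0000·cos(0.9003)·0.1 = 4.1563
y' = 18.4000 + 17.0000·sin(0.9003)·0.1 = 19.7320
θ' = 0.9003 + (17.0000/3.4)·tan(0.25)·0.1 = 1.0280
v' = 17.0000 + 0.5000·0.1 = 17.0500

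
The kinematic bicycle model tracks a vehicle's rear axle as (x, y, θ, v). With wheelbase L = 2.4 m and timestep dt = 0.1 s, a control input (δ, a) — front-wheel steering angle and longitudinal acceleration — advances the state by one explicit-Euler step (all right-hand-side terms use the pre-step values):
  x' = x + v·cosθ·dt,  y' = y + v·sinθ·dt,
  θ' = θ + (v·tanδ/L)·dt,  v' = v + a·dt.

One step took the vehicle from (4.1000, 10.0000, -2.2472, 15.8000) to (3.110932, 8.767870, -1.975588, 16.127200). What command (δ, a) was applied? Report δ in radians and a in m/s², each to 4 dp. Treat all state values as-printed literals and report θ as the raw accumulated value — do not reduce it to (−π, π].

δ = 0.3913, a = 3.2720

a = (v'−v)/dt = (0.327200)/0.1 = 3.2720
Δθ = θ'−θ = 0.271612;  (v·dt/L) = 15.8000·0.1/2.4 = 0.658333
tan δ = Δθ·L/(v·dt) = 0.412575  →  δ = 0.3913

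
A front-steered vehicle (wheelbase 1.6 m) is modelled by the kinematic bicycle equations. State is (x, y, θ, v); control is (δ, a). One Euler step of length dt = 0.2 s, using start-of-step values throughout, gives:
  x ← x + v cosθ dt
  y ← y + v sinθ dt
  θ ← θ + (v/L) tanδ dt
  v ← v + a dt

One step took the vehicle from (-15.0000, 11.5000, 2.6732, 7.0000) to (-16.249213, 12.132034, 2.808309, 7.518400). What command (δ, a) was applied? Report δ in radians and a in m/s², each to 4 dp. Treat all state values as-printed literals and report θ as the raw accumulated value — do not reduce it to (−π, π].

a = (v'−v)/dt = (0.518400)/0.2 = 2.5920
Δθ = θ'−θ = 0.135109;  (v·dt/L) = 7.0000·0.2/1.6 = 0.875000
tan δ = Δθ·L/(v·dt) = 0.154410  →  δ = 0.1532

δ = 0.1532, a = 2.5920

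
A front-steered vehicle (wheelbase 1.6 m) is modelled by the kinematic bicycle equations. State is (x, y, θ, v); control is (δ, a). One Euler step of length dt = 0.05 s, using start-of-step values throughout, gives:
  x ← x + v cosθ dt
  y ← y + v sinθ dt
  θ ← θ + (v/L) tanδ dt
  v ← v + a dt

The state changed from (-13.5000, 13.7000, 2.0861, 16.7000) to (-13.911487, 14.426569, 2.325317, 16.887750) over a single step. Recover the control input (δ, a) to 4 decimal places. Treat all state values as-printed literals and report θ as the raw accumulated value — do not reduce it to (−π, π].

δ = 0.4298, a = 3.7550

a = (v'−v)/dt = (0.187750)/0.05 = 3.7550
Δθ = θ'−θ = 0.239217;  (v·dt/L) = 16.7000·0.05/1.6 = 0.521875
tan δ = Δθ·L/(v·dt) = 0.458380  →  δ = 0.4298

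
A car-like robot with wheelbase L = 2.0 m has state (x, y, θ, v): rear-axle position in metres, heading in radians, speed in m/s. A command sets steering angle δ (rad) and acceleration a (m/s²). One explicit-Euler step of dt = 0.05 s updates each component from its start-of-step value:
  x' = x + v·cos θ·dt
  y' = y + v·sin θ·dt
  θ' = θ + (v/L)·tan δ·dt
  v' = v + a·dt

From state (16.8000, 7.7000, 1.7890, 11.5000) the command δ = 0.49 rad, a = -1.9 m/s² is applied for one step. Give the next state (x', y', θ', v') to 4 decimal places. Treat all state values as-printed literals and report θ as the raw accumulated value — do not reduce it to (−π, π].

x' = 16.8000 + 11.5000·cos(1.7890)·0.05 = 16.6755
y' = 7.7000 + 11.5000·sin(1.7890)·0.05 = 8.2614
θ' = 1.7890 + (11.5000/2.0)·tan(0.49)·0.05 = 1.9423
v' = 11.5000 − 1.9000·0.05 = 11.4050

(16.6755, 8.2614, 1.9423, 11.4050)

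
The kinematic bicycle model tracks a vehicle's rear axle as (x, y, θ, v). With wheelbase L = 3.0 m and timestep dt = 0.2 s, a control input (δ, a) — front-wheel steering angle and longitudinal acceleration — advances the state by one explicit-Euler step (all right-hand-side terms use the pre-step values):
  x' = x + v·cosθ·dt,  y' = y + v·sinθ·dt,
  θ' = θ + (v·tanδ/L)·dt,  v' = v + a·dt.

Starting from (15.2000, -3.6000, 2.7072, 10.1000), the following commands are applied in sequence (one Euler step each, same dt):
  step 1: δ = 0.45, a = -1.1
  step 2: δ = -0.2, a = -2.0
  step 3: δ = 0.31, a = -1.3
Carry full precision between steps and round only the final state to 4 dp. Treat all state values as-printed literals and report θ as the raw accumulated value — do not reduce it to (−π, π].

after step 1 (δ=0.45, a=-1.1): (13.367606, -2.749864, 3.032457, 9.880000)
after step 2 (δ=-0.2, a=-2.0): (11.403362, -2.534640, 2.898939, 9.480000)
after step 3 (δ=0.31, a=-1.3): (9.562908, -2.079069, 3.101386, 9.220000)

(9.5629, -2.0791, 3.1014, 9.2200)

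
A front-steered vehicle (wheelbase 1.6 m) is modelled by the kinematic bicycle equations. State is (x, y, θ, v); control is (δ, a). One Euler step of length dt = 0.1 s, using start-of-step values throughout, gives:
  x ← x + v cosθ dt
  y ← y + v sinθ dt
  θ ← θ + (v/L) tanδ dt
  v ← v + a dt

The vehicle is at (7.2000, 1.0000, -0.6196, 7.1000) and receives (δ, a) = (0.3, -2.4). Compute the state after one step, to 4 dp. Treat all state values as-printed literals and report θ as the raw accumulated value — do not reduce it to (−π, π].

(7.7780, 0.5877, -0.4823, 6.8600)

x' = 7.2000 + 7.1000·cos(-0.6196)·0.1 = 7.7780
y' = 1.0000 + 7.1000·sin(-0.6196)·0.1 = 0.5877
θ' = -0.6196 + (7.1000/1.6)·tan(0.3)·0.1 = -0.4823
v' = 7.1000 − 2.4000·0.1 = 6.8600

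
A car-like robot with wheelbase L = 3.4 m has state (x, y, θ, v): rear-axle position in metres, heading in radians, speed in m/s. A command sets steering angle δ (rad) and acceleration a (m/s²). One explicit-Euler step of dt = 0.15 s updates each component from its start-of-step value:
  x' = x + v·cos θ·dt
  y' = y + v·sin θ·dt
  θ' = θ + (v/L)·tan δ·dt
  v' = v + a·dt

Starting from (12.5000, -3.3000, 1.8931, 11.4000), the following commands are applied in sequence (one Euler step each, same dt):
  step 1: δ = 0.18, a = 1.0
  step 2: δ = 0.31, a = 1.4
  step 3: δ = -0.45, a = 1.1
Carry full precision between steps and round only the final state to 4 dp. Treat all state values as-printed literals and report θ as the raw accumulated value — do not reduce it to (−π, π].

(10.2993, 1.3866, 1.8972, 11.9250)

after step 1 (δ=0.18, a=1.0): (11.958353, -1.678051, 1.984620, 11.550000)
after step 2 (δ=0.31, a=1.4): (11.261692, -0.091791, 2.147846, 11.760000)
after step 3 (δ=-0.45, a=1.1): (10.299336, 1.386575, 1.897225, 11.925000)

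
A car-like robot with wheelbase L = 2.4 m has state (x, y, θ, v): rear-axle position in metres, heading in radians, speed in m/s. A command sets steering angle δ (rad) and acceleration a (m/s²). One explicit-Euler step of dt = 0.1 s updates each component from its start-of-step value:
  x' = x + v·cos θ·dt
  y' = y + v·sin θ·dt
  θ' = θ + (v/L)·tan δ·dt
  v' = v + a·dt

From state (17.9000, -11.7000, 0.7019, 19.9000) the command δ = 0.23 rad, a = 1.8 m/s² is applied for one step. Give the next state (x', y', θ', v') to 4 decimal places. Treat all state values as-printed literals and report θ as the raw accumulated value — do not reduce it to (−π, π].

(19.4196, -10.4151, 0.8960, 20.0800)

x' = 17.9000 + 19.9000·cos(0.7019)·0.1 = 19.4196
y' = -11.7000 + 19.9000·sin(0.7019)·0.1 = -10.4151
θ' = 0.7019 + (19.9000/2.4)·tan(0.23)·0.1 = 0.8960
v' = 19.9000 + 1.8000·0.1 = 20.0800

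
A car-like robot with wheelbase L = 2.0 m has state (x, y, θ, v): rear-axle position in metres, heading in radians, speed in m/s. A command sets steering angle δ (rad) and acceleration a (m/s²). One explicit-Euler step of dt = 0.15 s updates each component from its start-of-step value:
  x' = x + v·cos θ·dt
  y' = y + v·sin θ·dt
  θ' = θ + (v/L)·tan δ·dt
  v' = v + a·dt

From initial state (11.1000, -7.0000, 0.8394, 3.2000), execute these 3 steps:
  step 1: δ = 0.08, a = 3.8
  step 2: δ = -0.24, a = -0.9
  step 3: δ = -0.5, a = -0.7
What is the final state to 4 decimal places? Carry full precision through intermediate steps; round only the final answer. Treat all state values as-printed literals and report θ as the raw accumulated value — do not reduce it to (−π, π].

after step 1 (δ=0.08, a=3.8): (11.420597, -6.642764, 0.858641, 3.770000)
after step 2 (δ=-0.24, a=-0.9): (11.790132, -6.214705, 0.789447, 3.635000)
after step 3 (δ=-0.5, a=-0.7): (12.174118, -5.827597, 0.640512, 3.530000)

(12.1741, -5.8276, 0.6405, 3.5300)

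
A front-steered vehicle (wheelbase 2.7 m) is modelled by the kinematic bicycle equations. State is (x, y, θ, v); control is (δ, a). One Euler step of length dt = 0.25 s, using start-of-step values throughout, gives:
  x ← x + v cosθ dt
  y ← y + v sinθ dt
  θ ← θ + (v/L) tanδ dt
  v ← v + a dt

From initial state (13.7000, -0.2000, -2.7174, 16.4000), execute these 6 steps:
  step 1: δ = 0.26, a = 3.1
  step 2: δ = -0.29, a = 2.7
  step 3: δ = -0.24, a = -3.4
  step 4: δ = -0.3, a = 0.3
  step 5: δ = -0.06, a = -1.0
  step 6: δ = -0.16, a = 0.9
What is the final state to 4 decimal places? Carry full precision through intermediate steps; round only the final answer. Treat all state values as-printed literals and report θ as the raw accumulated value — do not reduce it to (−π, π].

(-8.4292, -1.7057, -4.0258, 17.0500)

after step 1 (δ=0.26, a=3.1): (9.963378, -1.887499, -2.313441, 17.175000)
after step 2 (δ=-0.29, a=2.7): (7.059777, -5.050629, -2.788001, 17.850000)
after step 3 (δ=-0.24, a=-3.4): (2.873350, -6.595859, -3.192463, 17.000000)
after step 4 (δ=-0.3, a=0.3): (-1.371152, -6.379753, -3.679381, 17.075000)
after step 5 (δ=-0.06, a=-1.0): (-5.037341, -4.193138, -3.774356, 16.825000)
after step 6 (δ=-0.16, a=0.9): (-8.429245, -1.705665, -4.025764, 17.050000)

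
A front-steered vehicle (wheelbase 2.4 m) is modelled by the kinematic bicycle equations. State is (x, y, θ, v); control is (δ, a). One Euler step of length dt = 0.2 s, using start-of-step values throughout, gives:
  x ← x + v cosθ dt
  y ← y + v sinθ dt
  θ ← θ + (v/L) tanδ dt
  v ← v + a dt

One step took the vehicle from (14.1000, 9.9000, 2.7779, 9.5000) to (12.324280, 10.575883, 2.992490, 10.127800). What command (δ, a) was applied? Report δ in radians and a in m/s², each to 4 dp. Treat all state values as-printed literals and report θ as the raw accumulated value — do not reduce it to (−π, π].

a = (v'−v)/dt = (0.627800)/0.2 = 3.1390
Δθ = θ'−θ = 0.214590;  (v·dt/L) = 9.5000·0.2/2.4 = 0.791667
tan δ = Δθ·L/(v·dt) = 0.271061  →  δ = 0.2647

δ = 0.2647, a = 3.1390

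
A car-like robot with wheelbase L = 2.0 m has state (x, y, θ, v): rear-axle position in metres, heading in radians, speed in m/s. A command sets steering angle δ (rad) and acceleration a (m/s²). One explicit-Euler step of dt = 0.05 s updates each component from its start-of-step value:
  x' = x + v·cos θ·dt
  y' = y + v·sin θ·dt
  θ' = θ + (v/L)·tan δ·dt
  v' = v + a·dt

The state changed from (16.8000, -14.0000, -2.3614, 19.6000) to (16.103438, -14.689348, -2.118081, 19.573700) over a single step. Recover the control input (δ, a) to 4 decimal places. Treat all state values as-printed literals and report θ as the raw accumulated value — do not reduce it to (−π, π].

a = (v'−v)/dt = (-0.026300)/0.05 = -0.5260
Δθ = θ'−θ = 0.243319;  (v·dt/L) = 19.6000·0.05/2.0 = 0.490000
tan δ = Δθ·L/(v·dt) = 0.496569  →  δ = 0.4609

δ = 0.4609, a = -0.5260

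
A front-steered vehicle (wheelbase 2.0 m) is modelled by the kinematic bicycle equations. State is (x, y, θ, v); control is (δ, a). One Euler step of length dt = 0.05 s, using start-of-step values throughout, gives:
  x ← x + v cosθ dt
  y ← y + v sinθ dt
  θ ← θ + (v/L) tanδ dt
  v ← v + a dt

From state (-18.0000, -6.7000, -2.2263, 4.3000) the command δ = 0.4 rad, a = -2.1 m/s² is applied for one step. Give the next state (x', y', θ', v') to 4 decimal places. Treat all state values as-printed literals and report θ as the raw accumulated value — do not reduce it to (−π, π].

x' = -18.0000 + 4.3000·cos(-2.2263)·0.05 = -18.1311
y' = -6.7000 + 4.3000·sin(-2.2263)·0.05 = -6.8704
θ' = -2.2263 + (4.3000/2.0)·tan(0.4)·0.05 = -2.1808
v' = 4.3000 − 2.1000·0.05 = 4.1950

(-18.1311, -6.8704, -2.1808, 4.1950)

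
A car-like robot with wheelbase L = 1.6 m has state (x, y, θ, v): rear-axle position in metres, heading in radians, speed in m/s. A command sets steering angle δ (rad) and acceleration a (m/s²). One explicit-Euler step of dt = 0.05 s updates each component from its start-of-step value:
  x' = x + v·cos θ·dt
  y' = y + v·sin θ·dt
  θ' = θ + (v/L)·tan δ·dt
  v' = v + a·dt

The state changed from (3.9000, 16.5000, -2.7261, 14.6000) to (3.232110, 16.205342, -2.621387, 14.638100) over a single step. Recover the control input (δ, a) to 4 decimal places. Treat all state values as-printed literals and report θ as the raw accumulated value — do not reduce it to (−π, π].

a = (v'−v)/dt = (0.038100)/0.05 = 0.7620
Δθ = θ'−θ = 0.104713;  (v·dt/L) = 14.6000·0.05/1.6 = 0.456250
tan δ = Δθ·L/(v·dt) = 0.229508  →  δ = 0.2256

δ = 0.2256, a = 0.7620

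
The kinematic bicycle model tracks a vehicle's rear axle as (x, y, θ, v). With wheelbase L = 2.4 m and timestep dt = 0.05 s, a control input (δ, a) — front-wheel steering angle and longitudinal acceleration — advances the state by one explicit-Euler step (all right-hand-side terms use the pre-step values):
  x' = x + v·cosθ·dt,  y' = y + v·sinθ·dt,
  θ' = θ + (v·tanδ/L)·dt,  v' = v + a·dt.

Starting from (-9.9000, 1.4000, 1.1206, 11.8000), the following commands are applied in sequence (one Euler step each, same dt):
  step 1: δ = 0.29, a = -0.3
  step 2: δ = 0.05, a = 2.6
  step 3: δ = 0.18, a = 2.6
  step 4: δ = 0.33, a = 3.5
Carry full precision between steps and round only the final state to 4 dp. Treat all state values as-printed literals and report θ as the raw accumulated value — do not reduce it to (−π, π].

after step 1 (δ=0.29, a=-0.3): (-9.643266, 1.931213, 1.193960, 11.785000)
after step 2 (δ=0.05, a=2.6): (-9.426433, 2.479118, 1.206246, 11.915000)
after step 3 (δ=0.18, a=2.6): (-9.214031, 3.035718, 1.251416, 12.045000)
after step 4 (δ=0.33, a=3.5): (-9.024938, 3.607512, 1.337369, 12.220000)

(-9.0249, 3.6075, 1.3374, 12.2200)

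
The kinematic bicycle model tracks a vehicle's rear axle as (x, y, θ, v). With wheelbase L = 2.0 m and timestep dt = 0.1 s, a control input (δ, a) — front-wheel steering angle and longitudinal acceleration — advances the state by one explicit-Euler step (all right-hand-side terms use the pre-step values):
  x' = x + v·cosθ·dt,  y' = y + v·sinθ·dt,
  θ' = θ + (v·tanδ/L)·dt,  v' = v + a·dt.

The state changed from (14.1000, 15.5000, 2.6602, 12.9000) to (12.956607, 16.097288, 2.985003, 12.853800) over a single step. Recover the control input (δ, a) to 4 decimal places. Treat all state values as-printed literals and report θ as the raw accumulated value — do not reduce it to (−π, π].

δ = 0.4665, a = -0.4620

a = (v'−v)/dt = (-0.046200)/0.1 = -0.4620
Δθ = θ'−θ = 0.324803;  (v·dt/L) = 12.9000·0.1/2.0 = 0.645000
tan δ = Δθ·L/(v·dt) = 0.503571  →  δ = 0.4665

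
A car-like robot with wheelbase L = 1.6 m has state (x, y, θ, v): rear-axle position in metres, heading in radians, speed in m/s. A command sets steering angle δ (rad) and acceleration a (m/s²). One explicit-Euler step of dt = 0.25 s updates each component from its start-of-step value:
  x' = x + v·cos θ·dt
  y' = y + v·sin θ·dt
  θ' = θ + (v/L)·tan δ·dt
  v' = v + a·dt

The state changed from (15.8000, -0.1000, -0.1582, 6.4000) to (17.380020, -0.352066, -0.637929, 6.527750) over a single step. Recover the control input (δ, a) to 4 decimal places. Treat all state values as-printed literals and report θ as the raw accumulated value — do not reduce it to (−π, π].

δ = -0.4473, a = 0.5110

a = (v'−v)/dt = (0.127750)/0.25 = 0.5110
Δθ = θ'−θ = -0.479729;  (v·dt/L) = 6.4000·0.25/1.6 = 1.000000
tan δ = Δθ·L/(v·dt) = -0.479729  →  δ = -0.4473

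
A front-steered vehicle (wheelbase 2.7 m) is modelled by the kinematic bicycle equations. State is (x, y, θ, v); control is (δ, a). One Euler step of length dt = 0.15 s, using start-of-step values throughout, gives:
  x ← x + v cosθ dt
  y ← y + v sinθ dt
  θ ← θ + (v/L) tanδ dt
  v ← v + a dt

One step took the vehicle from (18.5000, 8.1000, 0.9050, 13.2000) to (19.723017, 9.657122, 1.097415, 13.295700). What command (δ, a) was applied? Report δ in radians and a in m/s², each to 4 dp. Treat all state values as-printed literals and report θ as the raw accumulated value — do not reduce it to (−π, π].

a = (v'−v)/dt = (0.095700)/0.15 = 0.6380
Δθ = θ'−θ = 0.192415;  (v·dt/L) = 13.2000·0.15/2.7 = 0.733333
tan δ = Δθ·L/(v·dt) = 0.262384  →  δ = 0.2566

δ = 0.2566, a = 0.6380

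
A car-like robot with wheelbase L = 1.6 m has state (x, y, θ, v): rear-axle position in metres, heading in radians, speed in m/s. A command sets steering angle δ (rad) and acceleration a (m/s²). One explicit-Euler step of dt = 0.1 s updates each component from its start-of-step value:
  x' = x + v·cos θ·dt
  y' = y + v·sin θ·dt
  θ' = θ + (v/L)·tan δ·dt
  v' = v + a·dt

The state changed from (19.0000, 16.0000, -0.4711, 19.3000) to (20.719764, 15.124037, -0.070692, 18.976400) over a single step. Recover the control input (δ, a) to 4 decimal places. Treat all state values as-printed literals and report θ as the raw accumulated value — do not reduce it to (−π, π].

δ = 0.3205, a = -3.2360

a = (v'−v)/dt = (-0.323600)/0.1 = -3.2360
Δθ = θ'−θ = 0.400408;  (v·dt/L) = 19.3000·0.1/1.6 = 1.206250
tan δ = Δθ·L/(v·dt) = 0.331944  →  δ = 0.3205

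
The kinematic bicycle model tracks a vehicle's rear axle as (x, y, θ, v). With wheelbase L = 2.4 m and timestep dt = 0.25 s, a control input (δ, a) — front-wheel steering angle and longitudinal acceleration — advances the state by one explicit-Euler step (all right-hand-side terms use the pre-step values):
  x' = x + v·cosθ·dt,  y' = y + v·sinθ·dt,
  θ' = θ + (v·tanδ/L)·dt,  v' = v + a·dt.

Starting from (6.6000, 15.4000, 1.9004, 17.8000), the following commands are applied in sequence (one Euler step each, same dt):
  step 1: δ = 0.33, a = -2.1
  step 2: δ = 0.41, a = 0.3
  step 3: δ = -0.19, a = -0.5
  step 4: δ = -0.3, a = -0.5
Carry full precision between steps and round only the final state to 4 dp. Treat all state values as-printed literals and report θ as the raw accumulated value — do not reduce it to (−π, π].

(-6.9033, 22.0463, 2.4150, 17.1000)

after step 1 (δ=0.33, a=-2.1): (5.159677, 19.610460, 2.535498, 17.275000)
after step 2 (δ=0.41, a=0.3): (1.610187, 22.070687, 3.317608, 17.350000)
after step 3 (δ=-0.19, a=-0.5): (-2.660296, 21.311157, 2.970030, 17.225000)
after step 4 (δ=-0.3, a=-0.5): (-6.903326, 22.046330, 2.414997, 17.100000)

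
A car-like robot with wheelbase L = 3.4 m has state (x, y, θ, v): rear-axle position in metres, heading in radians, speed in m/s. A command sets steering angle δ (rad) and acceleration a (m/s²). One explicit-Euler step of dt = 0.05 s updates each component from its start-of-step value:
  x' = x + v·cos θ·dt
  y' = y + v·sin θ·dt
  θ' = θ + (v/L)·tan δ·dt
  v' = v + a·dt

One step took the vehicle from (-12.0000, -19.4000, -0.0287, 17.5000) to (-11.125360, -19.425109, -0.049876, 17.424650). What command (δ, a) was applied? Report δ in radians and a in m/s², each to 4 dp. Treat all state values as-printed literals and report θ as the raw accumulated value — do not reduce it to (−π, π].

a = (v'−v)/dt = (-0.075350)/0.05 = -1.5070
Δθ = θ'−θ = -0.021176;  (v·dt/L) = 17.5000·0.05/3.4 = 0.257353
tan δ = Δθ·L/(v·dt) = -0.082284  →  δ = -0.0821

δ = -0.0821, a = -1.5070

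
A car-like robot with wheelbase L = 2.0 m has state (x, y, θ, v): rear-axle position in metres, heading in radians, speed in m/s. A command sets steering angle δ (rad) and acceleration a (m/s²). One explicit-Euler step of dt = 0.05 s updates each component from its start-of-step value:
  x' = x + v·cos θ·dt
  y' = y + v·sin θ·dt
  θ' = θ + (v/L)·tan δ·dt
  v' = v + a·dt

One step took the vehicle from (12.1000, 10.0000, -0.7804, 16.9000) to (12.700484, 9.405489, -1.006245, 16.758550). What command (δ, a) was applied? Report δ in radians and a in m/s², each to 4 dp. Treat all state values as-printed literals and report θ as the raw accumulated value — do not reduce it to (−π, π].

δ = -0.4909, a = -2.8290

a = (v'−v)/dt = (-0.141450)/0.05 = -2.8290
Δθ = θ'−θ = -0.225845;  (v·dt/L) = 16.9000·0.05/2.0 = 0.422500
tan δ = Δθ·L/(v·dt) = -0.534544  →  δ = -0.4909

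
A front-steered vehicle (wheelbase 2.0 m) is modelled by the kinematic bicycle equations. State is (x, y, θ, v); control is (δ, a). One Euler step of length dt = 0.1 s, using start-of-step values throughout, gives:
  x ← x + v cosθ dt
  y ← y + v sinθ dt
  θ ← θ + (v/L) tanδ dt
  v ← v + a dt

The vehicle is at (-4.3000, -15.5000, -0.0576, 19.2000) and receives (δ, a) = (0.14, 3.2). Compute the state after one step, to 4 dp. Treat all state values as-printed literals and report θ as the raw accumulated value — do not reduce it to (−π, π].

(-2.3832, -15.6105, 0.0777, 19.5200)

x' = -4.3000 + 19.2000·cos(-0.0576)·0.1 = -2.3832
y' = -15.5000 + 19.2000·sin(-0.0576)·0.1 = -15.6105
θ' = -0.0576 + (19.2000/2.0)·tan(0.14)·0.1 = 0.0777
v' = 19.2000 + 3.2000·0.1 = 19.5200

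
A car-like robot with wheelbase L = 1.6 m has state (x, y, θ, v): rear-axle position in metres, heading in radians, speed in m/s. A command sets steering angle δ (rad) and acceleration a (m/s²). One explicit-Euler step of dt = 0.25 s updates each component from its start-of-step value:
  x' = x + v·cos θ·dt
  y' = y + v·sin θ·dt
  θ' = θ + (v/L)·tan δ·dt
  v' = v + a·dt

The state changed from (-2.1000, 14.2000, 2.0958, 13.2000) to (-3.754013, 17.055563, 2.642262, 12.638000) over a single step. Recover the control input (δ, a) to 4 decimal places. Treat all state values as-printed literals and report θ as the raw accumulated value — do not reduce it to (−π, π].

δ = 0.2590, a = -2.2480

a = (v'−v)/dt = (-0.562000)/0.25 = -2.2480
Δθ = θ'−θ = 0.546462;  (v·dt/L) = 13.2000·0.25/1.6 = 2.062500
tan δ = Δθ·L/(v·dt) = 0.264951  →  δ = 0.2590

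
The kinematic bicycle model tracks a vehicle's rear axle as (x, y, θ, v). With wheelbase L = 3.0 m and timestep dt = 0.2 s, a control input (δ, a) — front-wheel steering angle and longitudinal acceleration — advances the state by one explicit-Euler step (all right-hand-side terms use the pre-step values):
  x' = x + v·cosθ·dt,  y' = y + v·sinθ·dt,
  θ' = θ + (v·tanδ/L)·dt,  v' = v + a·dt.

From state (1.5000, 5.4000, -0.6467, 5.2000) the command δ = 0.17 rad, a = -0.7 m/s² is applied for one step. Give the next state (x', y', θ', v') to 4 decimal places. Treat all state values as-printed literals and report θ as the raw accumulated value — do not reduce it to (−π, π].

(2.3300, 4.7733, -0.5872, 5.0600)

x' = 1.5000 + 5.2000·cos(-0.6467)·0.2 = 2.3300
y' = 5.4000 + 5.2000·sin(-0.6467)·0.2 = 4.7733
θ' = -0.6467 + (5.2000/3.0)·tan(0.17)·0.2 = -0.5872
v' = 5.2000 − 0.7000·0.2 = 5.0600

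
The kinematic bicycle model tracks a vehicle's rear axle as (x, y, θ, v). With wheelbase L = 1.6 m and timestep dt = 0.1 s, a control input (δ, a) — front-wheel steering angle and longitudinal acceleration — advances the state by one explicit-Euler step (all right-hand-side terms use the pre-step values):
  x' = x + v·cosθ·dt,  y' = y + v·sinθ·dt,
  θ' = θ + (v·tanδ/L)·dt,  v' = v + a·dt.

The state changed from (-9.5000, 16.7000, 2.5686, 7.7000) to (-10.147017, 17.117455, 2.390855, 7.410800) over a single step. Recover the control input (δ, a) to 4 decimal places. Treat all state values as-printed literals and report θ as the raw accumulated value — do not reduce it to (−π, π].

a = (v'−v)/dt = (-0.289200)/0.1 = -2.8920
Δθ = θ'−θ = -0.177745;  (v·dt/L) = 7.7000·0.1/1.6 = 0.481250
tan δ = Δθ·L/(v·dt) = -0.369340  →  δ = -0.3538

δ = -0.3538, a = -2.8920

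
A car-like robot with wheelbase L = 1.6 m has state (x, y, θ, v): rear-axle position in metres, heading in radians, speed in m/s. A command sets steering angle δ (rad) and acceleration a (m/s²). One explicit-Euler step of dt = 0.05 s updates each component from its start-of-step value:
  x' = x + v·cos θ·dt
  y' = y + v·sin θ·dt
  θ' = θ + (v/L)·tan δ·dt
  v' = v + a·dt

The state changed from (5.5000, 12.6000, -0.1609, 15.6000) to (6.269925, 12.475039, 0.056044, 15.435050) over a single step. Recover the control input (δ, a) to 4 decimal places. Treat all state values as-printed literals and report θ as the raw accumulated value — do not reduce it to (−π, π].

a = (v'−v)/dt = (-0.164950)/0.05 = -3.2990
Δθ = θ'−θ = 0.216944;  (v·dt/L) = 15.6000·0.05/1.6 = 0.487500
tan δ = Δθ·L/(v·dt) = 0.445013  →  δ = 0.4187

δ = 0.4187, a = -3.2990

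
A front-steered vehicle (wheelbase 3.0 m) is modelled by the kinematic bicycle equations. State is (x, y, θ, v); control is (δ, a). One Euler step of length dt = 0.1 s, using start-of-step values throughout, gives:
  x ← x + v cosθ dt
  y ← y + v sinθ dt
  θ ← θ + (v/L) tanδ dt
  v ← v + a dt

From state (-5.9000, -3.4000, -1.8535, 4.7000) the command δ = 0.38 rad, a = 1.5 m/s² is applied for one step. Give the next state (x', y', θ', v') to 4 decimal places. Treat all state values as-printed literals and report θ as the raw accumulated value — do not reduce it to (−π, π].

x' = -5.9000 + 4.7000·cos(-1.8535)·0.1 = -6.0311
y' = -3.4000 + 4.7000·sin(-1.8535)·0.1 = -3.8513
θ' = -1.8535 + (4.7000/3.0)·tan(0.38)·0.1 = -1.7909
v' = 4.7000 + 1.5000·0.1 = 4.8500

(-6.0311, -3.8513, -1.7909, 4.8500)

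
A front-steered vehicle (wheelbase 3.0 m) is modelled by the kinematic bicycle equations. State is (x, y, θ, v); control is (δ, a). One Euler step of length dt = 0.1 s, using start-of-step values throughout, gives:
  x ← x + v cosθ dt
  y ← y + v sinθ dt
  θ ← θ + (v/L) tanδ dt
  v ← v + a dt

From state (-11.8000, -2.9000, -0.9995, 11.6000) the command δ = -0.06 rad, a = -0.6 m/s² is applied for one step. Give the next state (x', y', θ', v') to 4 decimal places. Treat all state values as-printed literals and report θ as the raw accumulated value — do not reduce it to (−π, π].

(-11.1728, -3.8758, -1.0227, 11.5400)

x' = -11.8000 + 11.6000·cos(-0.9995)·0.1 = -11.1728
y' = -2.9000 + 11.6000·sin(-0.9995)·0.1 = -3.8758
θ' = -0.9995 + (11.6000/3.0)·tan(-0.06)·0.1 = -1.0227
v' = 11.6000 − 0.6000·0.1 = 11.5400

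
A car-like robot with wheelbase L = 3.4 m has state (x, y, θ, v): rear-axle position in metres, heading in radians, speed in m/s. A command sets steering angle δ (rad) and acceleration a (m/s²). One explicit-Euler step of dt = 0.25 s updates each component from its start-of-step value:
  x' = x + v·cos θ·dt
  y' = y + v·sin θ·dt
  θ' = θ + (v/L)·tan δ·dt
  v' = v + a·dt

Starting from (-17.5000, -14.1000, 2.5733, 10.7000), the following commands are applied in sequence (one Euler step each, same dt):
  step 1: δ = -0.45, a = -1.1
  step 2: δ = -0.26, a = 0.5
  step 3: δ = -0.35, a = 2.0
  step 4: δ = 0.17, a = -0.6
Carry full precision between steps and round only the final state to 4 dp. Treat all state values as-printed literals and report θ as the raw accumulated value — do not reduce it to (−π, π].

(-22.7188, -5.3958, 1.8456, 10.9000)

after step 1 (δ=-0.45, a=-1.1): (-19.754546, -12.660331, 2.193249, 10.425000)
after step 2 (δ=-0.26, a=0.5): (-21.274068, -10.542882, 1.989332, 10.550000)
after step 3 (δ=-0.35, a=2.0): (-22.346009, -8.133037, 1.706167, 11.050000)
after step 4 (δ=0.17, a=-0.6): (-22.718828, -5.395810, 1.845638, 10.900000)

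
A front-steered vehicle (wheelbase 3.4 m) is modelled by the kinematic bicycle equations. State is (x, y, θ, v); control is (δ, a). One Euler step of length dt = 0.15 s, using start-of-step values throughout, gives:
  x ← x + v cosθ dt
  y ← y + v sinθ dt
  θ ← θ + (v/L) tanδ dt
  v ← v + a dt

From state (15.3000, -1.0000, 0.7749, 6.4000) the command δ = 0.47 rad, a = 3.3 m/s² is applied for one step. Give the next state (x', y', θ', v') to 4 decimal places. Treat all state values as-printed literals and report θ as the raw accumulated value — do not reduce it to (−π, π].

x' = 15.3000 + 6.4000·cos(0.7749)·0.15 = 15.9859
y' = -1.0000 + 6.4000·sin(0.7749)·0.15 = -0.3283
θ' = 0.7749 + (6.4000/3.4)·tan(0.47)·0.15 = 0.9183
v' = 6.4000 + 3.3000·0.15 = 6.8950

(15.9859, -0.3283, 0.9183, 6.8950)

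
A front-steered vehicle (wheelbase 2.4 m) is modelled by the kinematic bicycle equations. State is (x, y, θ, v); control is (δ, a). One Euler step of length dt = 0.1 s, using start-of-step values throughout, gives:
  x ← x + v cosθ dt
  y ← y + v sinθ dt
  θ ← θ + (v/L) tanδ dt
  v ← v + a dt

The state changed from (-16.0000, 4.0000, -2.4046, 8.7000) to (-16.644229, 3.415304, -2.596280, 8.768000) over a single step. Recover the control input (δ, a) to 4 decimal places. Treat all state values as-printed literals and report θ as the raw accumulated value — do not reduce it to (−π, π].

a = (v'−v)/dt = (0.068000)/0.1 = 0.6800
Δθ = θ'−θ = -0.191680;  (v·dt/L) = 8.7000·0.1/2.4 = 0.362500
tan δ = Δθ·L/(v·dt) = -0.528772  →  δ = -0.4864

δ = -0.4864, a = 0.6800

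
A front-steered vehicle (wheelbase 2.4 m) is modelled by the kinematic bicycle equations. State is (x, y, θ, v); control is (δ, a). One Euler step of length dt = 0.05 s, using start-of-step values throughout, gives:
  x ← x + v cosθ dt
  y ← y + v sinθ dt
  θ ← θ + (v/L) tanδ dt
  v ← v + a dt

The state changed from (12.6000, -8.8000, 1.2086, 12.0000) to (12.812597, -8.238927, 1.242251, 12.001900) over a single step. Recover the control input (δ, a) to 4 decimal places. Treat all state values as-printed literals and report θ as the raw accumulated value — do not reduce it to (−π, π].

a = (v'−v)/dt = (0.001900)/0.05 = 0.0380
Δθ = θ'−θ = 0.033651;  (v·dt/L) = 12.0000·0.05/2.4 = 0.250000
tan δ = Δθ·L/(v·dt) = 0.134604  →  δ = 0.1338

δ = 0.1338, a = 0.0380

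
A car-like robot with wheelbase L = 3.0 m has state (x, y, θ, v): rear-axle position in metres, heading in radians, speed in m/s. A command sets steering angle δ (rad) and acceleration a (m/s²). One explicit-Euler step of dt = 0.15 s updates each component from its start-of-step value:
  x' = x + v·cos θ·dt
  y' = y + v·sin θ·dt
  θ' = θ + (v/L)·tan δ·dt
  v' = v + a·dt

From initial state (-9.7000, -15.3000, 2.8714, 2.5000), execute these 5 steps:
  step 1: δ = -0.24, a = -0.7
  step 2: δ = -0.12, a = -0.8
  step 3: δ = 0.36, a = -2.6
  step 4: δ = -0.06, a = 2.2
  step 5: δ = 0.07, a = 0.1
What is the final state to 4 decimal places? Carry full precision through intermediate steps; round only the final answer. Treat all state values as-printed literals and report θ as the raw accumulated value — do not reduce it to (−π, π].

after step 1 (δ=-0.24, a=-0.7): (-10.061395, -15.199906, 2.840810, 2.395000)
after step 2 (δ=-0.12, a=-0.8): (-10.404516, -15.093472, 2.826371, 2.275000)
after step 3 (δ=0.36, a=-2.6): (-10.728952, -14.987675, 2.869187, 1.885000)
after step 4 (δ=-0.06, a=2.2): (-11.001276, -14.911602, 2.863525, 2.215000)
after step 5 (δ=0.07, a=0.1): (-11.320764, -14.820400, 2.871290, 2.230000)

(-11.3208, -14.8204, 2.8713, 2.2300)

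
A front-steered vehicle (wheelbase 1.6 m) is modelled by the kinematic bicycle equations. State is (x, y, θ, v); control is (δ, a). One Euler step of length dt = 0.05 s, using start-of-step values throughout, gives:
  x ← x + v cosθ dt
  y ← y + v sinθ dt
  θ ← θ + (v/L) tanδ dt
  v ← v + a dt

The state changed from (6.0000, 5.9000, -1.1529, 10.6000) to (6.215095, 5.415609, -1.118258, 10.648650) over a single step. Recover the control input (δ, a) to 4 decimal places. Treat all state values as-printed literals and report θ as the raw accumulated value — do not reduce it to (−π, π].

a = (v'−v)/dt = (0.048650)/0.05 = 0.9730
Δθ = θ'−θ = 0.034642;  (v·dt/L) = 10.6000·0.05/1.6 = 0.331250
tan δ = Δθ·L/(v·dt) = 0.104580  →  δ = 0.1042

δ = 0.1042, a = 0.9730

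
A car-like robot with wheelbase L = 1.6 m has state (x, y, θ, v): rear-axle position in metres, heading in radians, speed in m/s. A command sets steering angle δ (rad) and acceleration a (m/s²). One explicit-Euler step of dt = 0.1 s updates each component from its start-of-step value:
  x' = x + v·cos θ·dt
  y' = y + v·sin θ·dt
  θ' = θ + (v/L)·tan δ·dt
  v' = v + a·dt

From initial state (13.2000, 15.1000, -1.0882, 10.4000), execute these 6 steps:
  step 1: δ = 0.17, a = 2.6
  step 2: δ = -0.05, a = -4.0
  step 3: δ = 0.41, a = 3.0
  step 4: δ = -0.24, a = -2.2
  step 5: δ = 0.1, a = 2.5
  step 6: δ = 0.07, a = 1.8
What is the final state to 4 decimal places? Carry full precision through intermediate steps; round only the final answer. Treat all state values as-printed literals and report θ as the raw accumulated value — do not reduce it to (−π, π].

(16.9761, 10.1362, -0.7815, 10.7700)

after step 1 (δ=0.17, a=2.6): (13.682644, 14.178775, -0.976623, 10.660000)
after step 2 (δ=-0.05, a=-4.0): (14.279416, 13.295475, -1.009963, 10.260000)
after step 3 (δ=0.41, a=3.0): (14.825137, 12.426646, -0.731256, 10.560000)
after step 4 (δ=-0.24, a=-2.2): (15.611156, 11.721444, -0.892769, 10.340000)
after step 5 (δ=0.1, a=2.5): (16.259741, 10.916152, -0.827928, 10.590000)
after step 6 (δ=0.07, a=1.8): (16.976052, 10.136166, -0.781521, 10.770000)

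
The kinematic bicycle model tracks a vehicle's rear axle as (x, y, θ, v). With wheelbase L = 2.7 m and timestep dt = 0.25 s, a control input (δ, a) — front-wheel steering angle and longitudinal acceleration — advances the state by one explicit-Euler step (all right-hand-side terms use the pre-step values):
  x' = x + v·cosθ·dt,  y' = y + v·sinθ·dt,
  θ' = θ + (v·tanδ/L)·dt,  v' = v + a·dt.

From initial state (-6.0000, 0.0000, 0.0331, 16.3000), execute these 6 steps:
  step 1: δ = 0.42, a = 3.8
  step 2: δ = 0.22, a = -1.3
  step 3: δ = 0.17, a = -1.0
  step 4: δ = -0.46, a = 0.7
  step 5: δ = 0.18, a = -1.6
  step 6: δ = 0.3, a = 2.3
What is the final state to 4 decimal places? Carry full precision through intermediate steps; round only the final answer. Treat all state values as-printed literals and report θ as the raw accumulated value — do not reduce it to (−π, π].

after step 1 (δ=0.42, a=3.8): (-1.927232, 0.134858, 0.707094, 17.250000)
after step 2 (δ=0.22, a=-1.3): (1.351359, 2.936374, 1.064264, 16.925000)
after step 3 (δ=0.17, a=-1.0): (3.404143, 6.636315, 1.333272, 16.675000)
after step 4 (δ=-0.46, a=0.7): (4.385037, 10.688021, 0.568308, 16.850000)
after step 5 (δ=0.18, a=-1.6): (7.935385, 12.955218, 0.852215, 16.450000)
after step 6 (δ=0.3, a=2.3): (10.642717, 16.050862, 1.323380, 17.025000)

(10.6427, 16.0509, 1.3234, 17.0250)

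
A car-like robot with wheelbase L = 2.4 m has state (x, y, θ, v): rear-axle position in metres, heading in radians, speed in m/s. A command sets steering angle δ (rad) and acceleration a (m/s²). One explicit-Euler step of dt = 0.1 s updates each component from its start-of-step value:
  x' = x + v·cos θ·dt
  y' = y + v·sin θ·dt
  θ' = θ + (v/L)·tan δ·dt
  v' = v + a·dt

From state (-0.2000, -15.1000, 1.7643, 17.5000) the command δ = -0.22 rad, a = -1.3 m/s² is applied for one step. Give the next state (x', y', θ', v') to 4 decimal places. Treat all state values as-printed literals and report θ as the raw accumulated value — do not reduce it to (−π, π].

(-0.5365, -13.3827, 1.6012, 17.3700)

x' = -0.2000 + 17.5000·cos(1.7643)·0.1 = -0.5365
y' = -15.1000 + 17.5000·sin(1.7643)·0.1 = -13.3827
θ' = 1.7643 + (17.5000/2.4)·tan(-0.22)·0.1 = 1.6012
v' = 17.5000 − 1.3000·0.1 = 17.3700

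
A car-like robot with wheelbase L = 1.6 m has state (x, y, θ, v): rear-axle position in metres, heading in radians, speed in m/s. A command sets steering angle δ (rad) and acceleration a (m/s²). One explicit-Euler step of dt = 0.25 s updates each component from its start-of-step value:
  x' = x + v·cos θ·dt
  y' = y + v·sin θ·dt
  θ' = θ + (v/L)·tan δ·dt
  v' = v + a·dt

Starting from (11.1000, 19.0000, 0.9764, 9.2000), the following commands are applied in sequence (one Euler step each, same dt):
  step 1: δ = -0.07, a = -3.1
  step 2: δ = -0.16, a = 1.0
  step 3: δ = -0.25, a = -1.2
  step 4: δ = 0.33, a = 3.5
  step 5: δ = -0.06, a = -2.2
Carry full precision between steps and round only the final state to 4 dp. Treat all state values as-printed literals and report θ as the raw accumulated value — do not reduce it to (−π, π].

(19.1033, 26.1129, 0.6785, 8.7000)

after step 1 (δ=-0.07, a=-3.1): (12.388020, 20.905519, 0.875610, 8.425000)
after step 2 (δ=-0.16, a=1.0): (13.737133, 22.522982, 0.663169, 8.675000)
after step 3 (δ=-0.25, a=-1.2): (15.446205, 23.858102, 0.317061, 8.375000)
after step 4 (δ=0.33, a=3.5): (17.435594, 24.510883, 0.765287, 9.250000)
after step 5 (δ=-0.06, a=-2.2): (19.103331, 26.112854, 0.678464, 8.700000)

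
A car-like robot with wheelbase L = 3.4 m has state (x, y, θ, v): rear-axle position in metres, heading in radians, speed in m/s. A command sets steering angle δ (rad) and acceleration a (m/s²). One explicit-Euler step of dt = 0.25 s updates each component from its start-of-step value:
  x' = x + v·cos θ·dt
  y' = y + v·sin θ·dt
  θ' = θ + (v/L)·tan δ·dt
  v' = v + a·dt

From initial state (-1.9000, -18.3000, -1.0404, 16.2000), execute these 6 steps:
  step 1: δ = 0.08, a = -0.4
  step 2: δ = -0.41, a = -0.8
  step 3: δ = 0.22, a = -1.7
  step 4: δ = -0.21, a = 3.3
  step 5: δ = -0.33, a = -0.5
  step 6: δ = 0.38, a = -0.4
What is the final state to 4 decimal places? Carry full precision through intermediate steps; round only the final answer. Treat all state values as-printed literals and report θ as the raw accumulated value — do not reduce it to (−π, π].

after step 1 (δ=0.08, a=-0.4): (0.148795, -21.793557, -0.944902, 16.100000)
after step 2 (δ=-0.41, a=-0.8): (2.506729, -25.055576, -1.459429, 15.900000)
after step 3 (δ=0.22, a=-1.7): (2.948501, -29.005951, -1.197991, 15.475000)
after step 4 (δ=-0.21, a=3.3): (4.357613, -32.608954, -1.440519, 16.300000)
after step 5 (δ=-0.33, a=-0.5): (4.886992, -36.649422, -1.851045, 16.175000)
after step 6 (δ=0.38, a=-0.4): (3.768511, -40.535412, -1.376008, 16.075000)

(3.7685, -40.5354, -1.3760, 16.0750)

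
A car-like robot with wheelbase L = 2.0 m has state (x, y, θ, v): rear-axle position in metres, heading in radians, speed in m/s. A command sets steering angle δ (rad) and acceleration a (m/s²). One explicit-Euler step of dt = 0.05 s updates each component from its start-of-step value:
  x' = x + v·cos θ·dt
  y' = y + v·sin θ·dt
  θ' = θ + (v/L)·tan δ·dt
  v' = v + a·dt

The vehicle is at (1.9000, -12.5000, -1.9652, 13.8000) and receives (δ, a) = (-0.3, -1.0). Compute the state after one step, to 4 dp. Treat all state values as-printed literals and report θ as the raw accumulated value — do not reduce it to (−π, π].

(1.6349, -13.1370, -2.0719, 13.7500)

x' = 1.9000 + 13.8000·cos(-1.9652)·0.05 = 1.6349
y' = -12.5000 + 13.8000·sin(-1.9652)·0.05 = -13.1370
θ' = -1.9652 + (13.8000/2.0)·tan(-0.3)·0.05 = -2.0719
v' = 13.8000 − 1.0000·0.05 = 13.7500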